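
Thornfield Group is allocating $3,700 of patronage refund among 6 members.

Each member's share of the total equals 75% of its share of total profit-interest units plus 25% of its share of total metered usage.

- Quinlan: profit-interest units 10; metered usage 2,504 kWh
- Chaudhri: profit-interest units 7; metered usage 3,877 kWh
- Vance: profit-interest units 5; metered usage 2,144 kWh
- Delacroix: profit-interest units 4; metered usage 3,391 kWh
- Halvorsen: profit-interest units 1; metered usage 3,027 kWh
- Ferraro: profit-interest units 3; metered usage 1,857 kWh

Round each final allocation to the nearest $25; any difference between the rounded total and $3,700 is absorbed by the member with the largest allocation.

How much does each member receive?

Quinlan: $1,100 · Chaudhri: $850 · Vance: $575 · Delacroix: $550 · Halvorsen: $250 · Ferraro: $375

Totals — profit-interest units 30, metered usage 16,800.
Blended shares (75% profit-interest units + 25% metered usage): Quinlan 0.2873; Chaudhri 0.2327; Vance 0.1569; Delacroix 0.1505; Halvorsen 0.0700; Ferraro 0.1026.
Proportional shares: Quinlan 1,062.87; Chaudhri 860.97; Vance 580.55; Delacroix 556.71; Halvorsen 259.17; Ferraro 379.75.
After rounding ($25): Quinlan $1,075; Chaudhri $850; Vance $575; Delacroix $550; Halvorsen $250; Ferraro $375. Sum = $3,675.
Difference $3,700 − $3,675 = +$25 applied to largest allocation (Quinlan): Quinlan becomes $1,100.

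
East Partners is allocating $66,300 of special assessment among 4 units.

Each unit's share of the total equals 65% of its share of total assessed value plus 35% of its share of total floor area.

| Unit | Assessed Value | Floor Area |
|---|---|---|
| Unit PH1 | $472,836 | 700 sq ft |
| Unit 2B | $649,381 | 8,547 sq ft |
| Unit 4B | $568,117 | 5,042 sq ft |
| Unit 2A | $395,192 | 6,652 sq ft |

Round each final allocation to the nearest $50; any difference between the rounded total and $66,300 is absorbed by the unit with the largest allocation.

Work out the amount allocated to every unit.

Unit PH1: $10,550 · Unit 2B: $22,850 · Unit 4B: $17,350 · Unit 2A: $15,550

Totals — assessed value 2,085,526, floor area 20,941.
Composite weights (65% assessed value + 35% floor area): Unit PH1 0.1591; Unit 2B 0.3452; Unit 4B 0.2613; Unit 2A 0.2343.
Unrounded shares: Unit PH1 10,546.29; Unit 2B 22,889.76; Unit 4B 17,326.59; Unit 2A 15,537.36.
At nearest $50: Unit PH1 $10,550; Unit 2B $22,900; Unit 4B $17,350; Unit 2A $15,550. Sum = $66,350.
Difference $66,300 − $66,350 = −$50 applied to largest allocation (Unit 2B): Unit 2B becomes $22,850.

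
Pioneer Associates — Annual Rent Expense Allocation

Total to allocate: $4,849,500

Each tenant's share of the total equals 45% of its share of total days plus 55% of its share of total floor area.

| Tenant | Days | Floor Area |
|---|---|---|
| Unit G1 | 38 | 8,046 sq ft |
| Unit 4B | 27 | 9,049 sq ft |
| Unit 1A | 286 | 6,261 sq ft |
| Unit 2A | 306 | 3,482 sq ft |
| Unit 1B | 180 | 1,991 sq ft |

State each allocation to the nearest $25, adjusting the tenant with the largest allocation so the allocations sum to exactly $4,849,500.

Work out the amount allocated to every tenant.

Totals — days 837, floor area 28,829.
Blended shares (45% days + 55% floor area): Unit G1 0.1739; Unit 4B 0.1872; Unit 1A 0.2732; Unit 2A 0.2309; Unit 1B 0.1348.
Pro-rata amounts: Unit G1 843,482.21; Unit 4B 907,598.75; Unit 1A 1,324,936.13; Unit 2A 1,119,971.49; Unit 1B 653,511.42.
After rounding ($25): Unit G1 $843,475; Unit 4B $907,600; Unit 1A $1,324,925; Unit 2A $1,119,975; Unit 1B $653,500. Sum = $4,849,475.
Difference $4,849,500 − $4,849,475 = +$25 applied to largest allocation (Unit 1A): Unit 1A becomes $1,324,950.

Unit G1: $843,475 · Unit 4B: $907,600 · Unit 1A: $1,324,950 · Unit 2A: $1,119,975 · Unit 1B: $653,500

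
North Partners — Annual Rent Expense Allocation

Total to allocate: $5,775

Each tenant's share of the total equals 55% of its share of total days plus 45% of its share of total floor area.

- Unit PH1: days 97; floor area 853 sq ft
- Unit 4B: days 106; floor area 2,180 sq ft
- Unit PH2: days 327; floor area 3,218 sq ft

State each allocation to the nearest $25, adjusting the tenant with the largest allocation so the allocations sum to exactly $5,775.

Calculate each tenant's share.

Unit PH1: $925 · Unit 4B: $1,550 · Unit PH2: $3,300

Days total 530; floor area total 6,251.
Composite weights (55% days + 45% floor area): Unit PH1 0.1621; Unit 4B 0.2669; Unit PH2 0.5710.
Pro-rata amounts: Unit PH1 935.93; Unit 4B 1,541.55; Unit PH2 3,297.52.
Rounded to nearest $25: Unit PH1 $925; Unit 4B $1,550; Unit PH2 $3,300. Sum = $5,775.
Sum already equals the total — no adjustment.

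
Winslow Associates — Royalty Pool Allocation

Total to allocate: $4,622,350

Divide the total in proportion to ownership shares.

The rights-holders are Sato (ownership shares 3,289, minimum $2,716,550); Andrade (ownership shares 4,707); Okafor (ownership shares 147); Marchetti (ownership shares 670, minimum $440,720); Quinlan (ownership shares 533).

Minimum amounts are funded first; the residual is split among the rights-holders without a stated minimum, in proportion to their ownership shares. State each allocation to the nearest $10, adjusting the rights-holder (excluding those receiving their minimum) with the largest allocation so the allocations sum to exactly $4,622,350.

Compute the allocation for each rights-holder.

Sato: $2,716,550 | Andrade: $1,280,140 | Okafor: $39,980 | Marchetti: $440,720 | Quinlan: $144,960

Guaranteed amounts: Sato $2,716,550; Marchetti $440,720. Residual $1,465,080.
Residual split over remaining ownership shares 5,387: Andrade 1,280,143.23 → $1,280,140; Okafor 39,978.98 → $39,980; Quinlan 144,957.79 → $144,960.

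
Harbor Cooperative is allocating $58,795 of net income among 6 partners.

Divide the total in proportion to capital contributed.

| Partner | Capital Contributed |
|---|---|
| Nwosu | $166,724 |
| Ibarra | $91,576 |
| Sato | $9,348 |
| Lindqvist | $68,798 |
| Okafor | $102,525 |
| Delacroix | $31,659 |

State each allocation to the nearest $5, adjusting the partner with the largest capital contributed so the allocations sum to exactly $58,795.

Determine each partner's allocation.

Nwosu: $20,825 | Ibarra: $11,440 | Sato: $1,170 | Lindqvist: $8,595 | Okafor: $12,810 | Delacroix: $3,955

Sum of capital contributed: 470,630.
Unrounded shares: Nwosu 166,724/470,630 × $58,795 = 20,828.54; Ibarra 91,576/470,630 × $58,795 = 11,440.43; Sato 9,348/470,630 × $58,795 = 1,167.83; Lindqvist 68,798/470,630 × $58,795 = 8,594.82; Okafor 102,525/470,630 × $58,795 = 12,808.27; Delacroix 31,659/470,630 × $58,795 = 3,955.10.
Rounded to nearest $5: Nwosu $20,830; Ibarra $11,440; Sato $1,170; Lindqvist $8,595; Okafor $12,810; Delacroix $3,955. Sum = $58,800.
Difference $58,795 − $58,800 = −$5 applied to largest capital contributed (Nwosu): Nwosu becomes $20,825.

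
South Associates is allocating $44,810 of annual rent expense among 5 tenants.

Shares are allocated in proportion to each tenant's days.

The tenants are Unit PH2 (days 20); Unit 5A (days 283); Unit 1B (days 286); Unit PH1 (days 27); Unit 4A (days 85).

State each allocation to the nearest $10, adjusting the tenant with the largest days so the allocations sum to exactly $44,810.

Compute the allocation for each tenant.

Unit PH2: $1,280 · Unit 5A: $18,090 · Unit 1B: $18,280 · Unit PH1: $1,730 · Unit 4A: $5,430

Combined days = 20 + 283 + 286 + 27 + 85 = 701.
Pro-rata amounts: Unit PH2 1,278.46; Unit 5A 18,090.20; Unit 1B 18,281.97; Unit PH1 1,725.92; Unit 4A 5,433.45.
Rounded to nearest $10: Unit PH2 $1,280; Unit 5A $18,090; Unit 1B $18,280; Unit PH1 $1,730; Unit 4A $5,430. Sum = $44,810.
Rounded total matches; no reconciliation needed.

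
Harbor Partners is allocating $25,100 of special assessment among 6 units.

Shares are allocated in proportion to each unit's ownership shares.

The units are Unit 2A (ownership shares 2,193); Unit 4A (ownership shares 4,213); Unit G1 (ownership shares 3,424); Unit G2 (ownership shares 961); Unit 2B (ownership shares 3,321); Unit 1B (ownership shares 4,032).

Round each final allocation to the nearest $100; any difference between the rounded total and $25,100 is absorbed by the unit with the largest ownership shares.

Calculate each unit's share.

Unit 2A: $3,000; Unit 4A: $5,900; Unit G1: $4,700; Unit G2: $1,300; Unit 2B: $4,600; Unit 1B: $5,600

Total ownership shares = 18,144.
Unrounded shares: Unit 2A 2,193/18,144 × $25,100 = 3,033.75; Unit 4A 4,213/18,144 × $25,100 = 5,828.17; Unit G1 3,424/18,144 × $25,100 = 4,736.68; Unit G2 961/18,144 × $25,100 = 1,329.43; Unit 2B 3,321/18,144 × $25,100 = 4,594.20; Unit 1B 4,032/18,144 × $25,100 = 5,577.78.
At nearest $100: Unit 2A $3,000; Unit 4A $5,800; Unit G1 $4,700; Unit G2 $1,300; Unit 2B $4,600; Unit 1B $5,600. Sum = $25,000.
Difference $25,100 − $25,000 = +$100 applied to largest ownership shares (Unit 4A): Unit 4A becomes $5,900.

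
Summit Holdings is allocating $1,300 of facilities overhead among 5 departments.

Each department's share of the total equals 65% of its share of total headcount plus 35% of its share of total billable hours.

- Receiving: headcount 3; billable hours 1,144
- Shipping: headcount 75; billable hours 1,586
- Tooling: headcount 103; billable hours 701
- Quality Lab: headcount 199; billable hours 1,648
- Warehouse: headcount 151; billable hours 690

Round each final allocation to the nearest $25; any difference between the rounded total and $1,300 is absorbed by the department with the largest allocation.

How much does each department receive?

Totals — headcount 531, billable hours 5,769.
Blended shares (65% headcount + 35% billable hours): Receiving 0.0731; Shipping 0.1880; Tooling 0.1686; Quality Lab 0.3436; Warehouse 0.2267.
Pro-rata amounts: Receiving 95.00; Shipping 244.44; Tooling 219.20; Quality Lab 446.65; Warehouse 294.71.
Rounded to nearest $25: Receiving $100; Shipping $250; Tooling $225; Quality Lab $450; Warehouse $300. Sum = $1,325.
Difference $1,300 − $1,325 = −$25 applied to largest allocation (Quality Lab): Quality Lab becomes $425.

Receiving: $100 · Shipping: $250 · Tooling: $225 · Quality Lab: $425 · Warehouse: $300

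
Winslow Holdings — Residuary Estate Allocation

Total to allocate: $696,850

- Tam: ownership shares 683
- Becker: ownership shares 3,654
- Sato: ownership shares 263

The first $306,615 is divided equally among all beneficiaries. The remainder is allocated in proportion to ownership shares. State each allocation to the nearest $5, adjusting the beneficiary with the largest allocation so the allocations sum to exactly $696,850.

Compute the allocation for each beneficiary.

$306,615 shared equally gives $102,205 per beneficiary.
Remainder $390,235 by ownership shares (total 4,600): Tam 57,941.41 → $57,940; Becker 309,982.32 → $309,980; Sato 22,311.26 → $22,310.
Rounding difference +$5 on remainder applied to Becker.
Totals: Tam $102,205 + $57,940 = $160,145; Becker $102,205 + $309,985 = $412,190; Sato $102,205 + $22,310 = $124,515.

Tam: $160,145; Becker: $412,190; Sato: $124,515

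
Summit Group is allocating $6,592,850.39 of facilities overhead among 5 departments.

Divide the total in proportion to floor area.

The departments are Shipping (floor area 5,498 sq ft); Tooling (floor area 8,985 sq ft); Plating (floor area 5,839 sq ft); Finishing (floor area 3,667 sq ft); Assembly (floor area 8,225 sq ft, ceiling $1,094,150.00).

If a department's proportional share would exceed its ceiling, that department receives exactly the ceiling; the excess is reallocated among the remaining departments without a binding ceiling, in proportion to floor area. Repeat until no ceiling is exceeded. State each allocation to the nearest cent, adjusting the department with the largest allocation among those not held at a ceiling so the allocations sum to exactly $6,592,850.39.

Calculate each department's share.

Sum of floor area: 32,214.
Pro-rata shares before constraints: Shipping 1,125,209.2706; Tooling 1,838,851.4545; Plating 1,194,997.6230; Finishing 750,480.6103; Assembly 1,683,311.4316.
Capped: Assembly ($1,094,150.00); remaining pool $5,498,700.39 reallocated over remaining floor area 23,989.
Shares after redistribution: Shipping 1,260,238.2235 → $1,260,238.22; Tooling 2,059,519.9051 → $2,059,519.91; Plating 1,338,401.4164 → $1,338,401.42; Finishing 840,540.84498 → $840,540.84.

Shipping: $1,260,238.22 · Tooling: $2,059,519.91 · Plating: $1,338,401.42 · Finishing: $840,540.84 · Assembly: $1,094,150.00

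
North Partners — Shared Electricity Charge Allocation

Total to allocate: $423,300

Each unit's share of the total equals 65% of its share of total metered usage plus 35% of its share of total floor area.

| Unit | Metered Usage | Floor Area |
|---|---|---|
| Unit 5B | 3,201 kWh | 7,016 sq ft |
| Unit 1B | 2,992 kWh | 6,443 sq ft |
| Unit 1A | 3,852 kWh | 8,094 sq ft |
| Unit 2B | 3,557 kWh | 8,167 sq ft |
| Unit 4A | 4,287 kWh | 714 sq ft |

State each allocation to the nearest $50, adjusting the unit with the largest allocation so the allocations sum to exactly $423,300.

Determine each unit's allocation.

Unit 5B: $83,400 · Unit 1B: $77,400 · Unit 1A: $98,650 · Unit 2B: $94,450 · Unit 4A: $69,400

Totals — metered usage 17,889, floor area 30,434.
Composite weights (65% metered usage + 35% floor area): Unit 5B 0.1970; Unit 1B 0.1828; Unit 1A 0.2330; Unit 2B 0.2232; Unit 4A 0.1640.
Unrounded shares: Unit 5B 83,387.97; Unit 1B 77,384.01; Unit 1A 98,648.58; Unit 2B 94,466.65; Unit 4A 69,412.78.
Rounded to nearest $50: Unit 5B $83,400; Unit 1B $77,400; Unit 1A $98,650; Unit 2B $94,450; Unit 4A $69,400. Sum = $423,300.
Sum already equals the total — no adjustment.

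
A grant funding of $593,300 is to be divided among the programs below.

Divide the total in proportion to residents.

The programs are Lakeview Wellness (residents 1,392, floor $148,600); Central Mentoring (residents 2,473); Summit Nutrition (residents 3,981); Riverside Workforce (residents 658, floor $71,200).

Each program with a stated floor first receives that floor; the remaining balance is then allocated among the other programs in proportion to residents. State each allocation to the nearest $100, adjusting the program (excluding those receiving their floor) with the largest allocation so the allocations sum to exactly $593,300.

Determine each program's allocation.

Minimums first: Lakeview Wellness $148,600; Riverside Workforce $71,200. Remaining pool $373,500.
Remaining pool split over remaining residents 6,454: Central Mentoring 143,115.20 → $143,100; Summit Nutrition 230,384.80 → $230,400.

Lakeview Wellness: $148,600; Central Mentoring: $143,100; Summit Nutrition: $230,400; Riverside Workforce: $71,200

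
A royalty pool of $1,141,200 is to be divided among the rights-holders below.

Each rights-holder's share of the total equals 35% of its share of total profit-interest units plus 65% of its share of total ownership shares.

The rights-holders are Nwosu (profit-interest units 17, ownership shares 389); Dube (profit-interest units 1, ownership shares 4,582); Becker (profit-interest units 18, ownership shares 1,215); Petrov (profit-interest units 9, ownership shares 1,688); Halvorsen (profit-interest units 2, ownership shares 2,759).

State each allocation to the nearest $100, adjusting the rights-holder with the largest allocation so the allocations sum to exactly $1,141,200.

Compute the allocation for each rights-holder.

Nwosu: $171,600; Dube: $328,200; Becker: $237,700; Petrov: $194,200; Halvorsen: $209,500

Profit-interest units total 47; ownership shares total 10,633.
Combined weights (35% profit-interest units + 65% ownership shares): Nwosu 0.1504; Dube 0.2875; Becker 0.2083; Petrov 0.1702; Halvorsen 0.1836.
Raw shares: Nwosu 171,608.51; Dube 328,148.06; Becker 237,730.27; Petrov 194,243.04; Halvorsen 209,470.12.
Rounded to nearest $100: Nwosu $171,600; Dube $328,100; Becker $237,700; Petrov $194,200; Halvorsen $209,500. Sum = $1,141,100.
Difference $1,141,200 − $1,141,100 = +$100 applied to largest allocation (Dube): Dube becomes $328,200.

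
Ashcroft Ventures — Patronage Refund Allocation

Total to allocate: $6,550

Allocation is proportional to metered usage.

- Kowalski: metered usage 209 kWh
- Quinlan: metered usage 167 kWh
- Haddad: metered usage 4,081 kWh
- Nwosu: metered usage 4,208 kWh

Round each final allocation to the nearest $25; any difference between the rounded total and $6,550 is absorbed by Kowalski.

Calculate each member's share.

Metered usage total: 8,665.
Unrounded shares: Kowalski 209/8,665 × $6,550 = 157.99; Quinlan 167/8,665 × $6,550 = 126.24; Haddad 4,081/8,665 × $6,550 = 3,084.89; Nwosu 4,208/8,665 × $6,550 = 3,180.89.
After rounding ($25): Kowalski $150; Quinlan $125; Haddad $3,075; Nwosu $3,175. Sum = $6,525.
Difference $6,550 − $6,525 = +$25 applied to Kowalski: Kowalski becomes $175.

Kowalski: $175 | Quinlan: $125 | Haddad: $3,075 | Nwosu: $3,175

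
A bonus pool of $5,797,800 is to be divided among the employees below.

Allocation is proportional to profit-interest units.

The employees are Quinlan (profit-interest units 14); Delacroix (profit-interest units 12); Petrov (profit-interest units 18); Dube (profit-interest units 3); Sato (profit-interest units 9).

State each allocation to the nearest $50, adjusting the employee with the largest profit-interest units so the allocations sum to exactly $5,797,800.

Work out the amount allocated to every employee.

Quinlan: $1,449,450; Delacroix: $1,242,400; Petrov: $1,863,550; Dube: $310,600; Sato: $931,800

Total profit-interest units = 14 + 12 + 18 + 3 + 9 = 56.
Raw shares: Quinlan 1,449,450.00; Delacroix 1,242,385.71; Petrov 1,863,578.57; Dube 310,596.43; Sato 931,789.29.
At nearest $50: Quinlan $1,449,450; Delacroix $1,242,400; Petrov $1,863,600; Dube $310,600; Sato $931,800. Sum = $5,797,850.
Difference $5,797,800 − $5,797,850 = −$50 applied to largest profit-interest units (Petrov): Petrov becomes $1,863,550.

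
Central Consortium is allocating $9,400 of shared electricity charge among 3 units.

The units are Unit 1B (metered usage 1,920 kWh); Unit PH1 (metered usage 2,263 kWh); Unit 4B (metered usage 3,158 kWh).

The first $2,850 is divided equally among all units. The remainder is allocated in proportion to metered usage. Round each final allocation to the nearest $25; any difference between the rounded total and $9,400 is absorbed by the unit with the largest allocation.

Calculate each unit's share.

First tranche $2,850 split equally: $950 each.
Remainder $6,550 by metered usage (total 7,341): Unit 1B 1,713.12 → $1,725; Unit PH1 2,019.16 → $2,025; Unit 4B 2,817.72 → $2,825.
Rounding difference −$25 on remainder applied to Unit 4B.
Totals: Unit 1B $950 + $1,725 = $2,675; Unit PH1 $950 + $2,025 = $2,975; Unit 4B $950 + $2,800 = $3,750.

Unit 1B: $2,675; Unit PH1: $2,975; Unit 4B: $3,750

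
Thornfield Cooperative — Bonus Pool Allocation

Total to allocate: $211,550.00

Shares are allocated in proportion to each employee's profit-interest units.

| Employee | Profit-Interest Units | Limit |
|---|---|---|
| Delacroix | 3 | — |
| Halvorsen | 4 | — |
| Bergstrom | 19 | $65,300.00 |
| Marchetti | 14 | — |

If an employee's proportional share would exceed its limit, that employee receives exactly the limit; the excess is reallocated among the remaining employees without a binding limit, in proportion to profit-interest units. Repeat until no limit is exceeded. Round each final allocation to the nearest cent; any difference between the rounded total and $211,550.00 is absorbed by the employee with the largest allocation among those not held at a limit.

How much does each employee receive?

Combined profit-interest units = 40.
Unconstrained shares: Delacroix 15,866.2500; Halvorsen 21,155.0000; Bergstrom 100,486.2500; Marchetti 74,042.5000.
Capped: Bergstrom ($65,300.00); remaining pool $146,250.00 reallocated over remaining profit-interest units 21.
Remaining shares: Delacroix 20,892.8571 → $20,892.86; Halvorsen 27,857.1429 → $27,857.14; Marchetti 97,500.0000 → $97,500.00.

Delacroix: $20,892.86 | Halvorsen: $27,857.14 | Bergstrom: $65,300.00 | Marchetti: $97,500.00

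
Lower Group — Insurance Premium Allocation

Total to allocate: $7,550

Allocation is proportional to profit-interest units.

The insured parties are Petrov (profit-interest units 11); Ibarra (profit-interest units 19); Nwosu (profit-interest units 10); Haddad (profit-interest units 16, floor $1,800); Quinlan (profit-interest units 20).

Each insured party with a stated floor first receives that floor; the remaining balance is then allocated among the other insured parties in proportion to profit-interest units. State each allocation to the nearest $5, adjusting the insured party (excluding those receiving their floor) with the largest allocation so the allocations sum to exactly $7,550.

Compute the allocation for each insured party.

Petrov: $1,055 · Ibarra: $1,820 · Nwosu: $960 · Haddad: $1,800 · Quinlan: $1,915

Guaranteed amounts: Haddad $1,800. Remaining pool $5,750.
Remaining pool split over remaining profit-interest units 60: Petrov 1,054.17 → $1,055; Ibarra 1,820.83 → $1,820; Nwosu 958.33 → $960; Quinlan 1,916.67 → $1,915.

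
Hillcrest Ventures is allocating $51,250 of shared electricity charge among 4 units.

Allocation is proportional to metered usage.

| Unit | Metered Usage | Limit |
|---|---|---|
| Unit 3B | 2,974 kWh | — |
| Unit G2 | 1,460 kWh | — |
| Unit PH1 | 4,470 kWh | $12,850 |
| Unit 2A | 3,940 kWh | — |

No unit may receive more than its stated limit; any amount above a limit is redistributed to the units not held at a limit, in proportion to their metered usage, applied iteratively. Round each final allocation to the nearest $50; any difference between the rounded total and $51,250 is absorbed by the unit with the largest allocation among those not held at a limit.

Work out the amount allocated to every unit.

Total metered usage = 12,844.
Unconstrained shares: Unit 3B 11,866.82; Unit G2 5,825.68; Unit PH1 17,836.15; Unit 2A 15,721.35.
Cap binds for Unit PH1 ($12,850); residual $38,400 reallocated over remaining metered usage 8,374.
Shares after redistribution: Unit 3B 13,637.64 → $13,650; Unit G2 6,695.01 → $6,700; Unit 2A 18,067.35 → $18,050.

Unit 3B: $13,650; Unit G2: $6,700; Unit PH1: $12,850; Unit 2A: $18,050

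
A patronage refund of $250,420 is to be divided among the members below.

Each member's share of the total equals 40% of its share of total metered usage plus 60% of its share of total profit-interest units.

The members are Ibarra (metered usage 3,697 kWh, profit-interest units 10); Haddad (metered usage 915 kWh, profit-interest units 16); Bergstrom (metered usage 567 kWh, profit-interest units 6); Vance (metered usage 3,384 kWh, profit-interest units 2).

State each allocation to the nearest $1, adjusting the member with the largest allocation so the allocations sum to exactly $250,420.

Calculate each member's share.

Ibarra: $87,438 · Haddad: $81,410 · Bergstrom: $33,148 · Vance: $48,424

Metered usage total 8,563; profit-interest units total 34.
Composite weights (40% metered usage + 60% profit-interest units): Ibarra 0.3492; Haddad 0.3251; Bergstrom 0.1324; Vance 0.1934.
Pro-rata amounts: Ibarra 87,438.42; Haddad 81,410.28; Bergstrom 33,147.69; Vance 48,423.60.
Rounded to nearest $1: Ibarra $87,438; Haddad $81,410; Bergstrom $33,148; Vance $48,424. Sum = $250,420.
Rounded total matches; no reconciliation needed.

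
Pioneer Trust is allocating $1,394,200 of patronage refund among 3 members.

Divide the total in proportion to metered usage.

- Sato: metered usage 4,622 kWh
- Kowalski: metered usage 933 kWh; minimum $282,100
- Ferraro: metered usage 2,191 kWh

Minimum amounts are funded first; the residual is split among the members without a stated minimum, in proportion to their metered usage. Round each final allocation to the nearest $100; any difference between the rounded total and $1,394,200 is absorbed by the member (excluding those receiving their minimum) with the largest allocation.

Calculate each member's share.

Fund the minimums — Kowalski $282,100. Remaining pool $1,112,100.
Remaining pool split over remaining metered usage 6,813: Sato 754,458.56 → $754,500; Ferraro 357,641.44 → $357,600.

Sato: $754,500 · Kowalski: $282,100 · Ferraro: $357,600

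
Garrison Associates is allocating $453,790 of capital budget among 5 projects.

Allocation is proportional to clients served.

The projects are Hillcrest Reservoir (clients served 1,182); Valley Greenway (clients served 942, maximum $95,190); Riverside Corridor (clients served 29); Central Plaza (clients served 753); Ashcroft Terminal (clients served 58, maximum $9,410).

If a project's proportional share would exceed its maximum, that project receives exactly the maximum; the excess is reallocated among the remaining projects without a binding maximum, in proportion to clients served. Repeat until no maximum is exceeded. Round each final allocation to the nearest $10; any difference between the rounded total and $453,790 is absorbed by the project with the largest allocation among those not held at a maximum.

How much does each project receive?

Sum of clients served: 2,964.
Pro-rata shares before constraints: Hillcrest Reservoir 180,964.84; Valley Greenway 144,220.71; Riverside Corridor 4,439.92; Central Plaza 115,284.71; Ashcroft Terminal 8,879.83.
Cap binds for Valley Greenway ($95,190); balance $358,600 reallocated over remaining clients served 2,022.
Cap binds for Ashcroft Terminal ($9,410); balance $349,190 reallocated over remaining clients served 1,964.
Shares after redistribution: Hillcrest Reservoir 210,154.06 → $210,150; Riverside Corridor 5,156.06 → $5,160; Central Plaza 133,879.87 → $133,880.

Hillcrest Reservoir: $210,150 · Valley Greenway: $95,190 · Riverside Corridor: $5,160 · Central Plaza: $133,880 · Ashcroft Terminal: $9,410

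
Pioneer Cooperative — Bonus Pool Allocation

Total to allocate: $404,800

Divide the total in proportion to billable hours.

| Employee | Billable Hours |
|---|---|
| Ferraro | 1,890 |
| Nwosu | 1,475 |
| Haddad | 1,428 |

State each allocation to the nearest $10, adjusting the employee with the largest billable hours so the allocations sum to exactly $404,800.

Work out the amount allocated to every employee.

Ferraro: $159,630 · Nwosu: $124,570 · Haddad: $120,600

Combined billable hours = 1,890 + 1,475 + 1,428 = 4,793.
Proportional shares: Ferraro 159,622.78; Nwosu 124,573.34; Haddad 120,603.88.
At nearest $10: Ferraro $159,620; Nwosu $124,570; Haddad $120,600. Sum = $404,790.
Difference $404,800 − $404,790 = +$10 applied to largest billable hours (Ferraro): Ferraro becomes $159,630.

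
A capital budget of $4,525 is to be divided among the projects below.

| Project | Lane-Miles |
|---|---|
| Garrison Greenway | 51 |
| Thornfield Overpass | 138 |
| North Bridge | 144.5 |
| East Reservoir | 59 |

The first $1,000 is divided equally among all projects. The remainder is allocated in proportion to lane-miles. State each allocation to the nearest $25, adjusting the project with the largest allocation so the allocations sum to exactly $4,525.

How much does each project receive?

Equal tier: $1,000 ÷ 4 = $250 apiece.
Remainder $3,525 by lane-miles (total 392.5): Garrison Greenway 458.03 → $450; Thornfield Overpass 1,239.36 → $1,250; North Bridge 1,297.74 → $1,300; East Reservoir 529.87 → $525.
Totals: Garrison Greenway $250 + $450 = $700; Thornfield Overpass $250 + $1,250 = $1,500; North Bridge $250 + $1,300 = $1,550; East Reservoir $250 + $525 = $775.

Garrison Greenway: $700; Thornfield Overpass: $1,500; North Bridge: $1,550; East Reservoir: $775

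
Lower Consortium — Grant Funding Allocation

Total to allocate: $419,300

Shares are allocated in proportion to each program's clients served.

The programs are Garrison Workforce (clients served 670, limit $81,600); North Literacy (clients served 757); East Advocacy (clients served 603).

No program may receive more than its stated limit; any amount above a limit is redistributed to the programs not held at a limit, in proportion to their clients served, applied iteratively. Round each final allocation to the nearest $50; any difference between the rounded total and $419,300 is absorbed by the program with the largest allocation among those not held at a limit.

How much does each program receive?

Combined clients served = 2,030.
Unconstrained shares: Garrison Workforce 138,389.66; North Literacy 156,359.66; East Advocacy 124,550.69.
Held at cap: Garrison Workforce ($81,600); balance $337,700 reallocated over remaining clients served 1,360.
Shares after redistribution: North Literacy 187,969.78 → $187,950; East Advocacy 149,730.22 → $149,750.

Garrison Workforce: $81,600 | North Literacy: $187,950 | East Advocacy: $149,750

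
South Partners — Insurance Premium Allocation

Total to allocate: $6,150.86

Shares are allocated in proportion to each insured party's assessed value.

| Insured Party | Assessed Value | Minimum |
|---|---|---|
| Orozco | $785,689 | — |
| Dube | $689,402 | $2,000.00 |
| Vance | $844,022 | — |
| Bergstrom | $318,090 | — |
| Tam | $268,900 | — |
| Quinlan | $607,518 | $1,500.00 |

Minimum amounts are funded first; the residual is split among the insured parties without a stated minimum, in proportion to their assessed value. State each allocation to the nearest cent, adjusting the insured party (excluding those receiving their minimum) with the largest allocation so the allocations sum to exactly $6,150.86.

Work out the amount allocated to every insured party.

Fund the minimums — Dube $2,000.00; Quinlan $1,500.00. Residual $2,650.86.
Residual split over remaining assessed value 2,216,701: Orozco 939.5726 → $939.57; Vance 1,009.3306 → $1,009.33; Bergstrom 380.3905 → $380.39; Tam 321.5663 → $321.57.

Orozco: $939.57; Dube: $2,000.00; Vance: $1,009.33; Bergstrom: $380.39; Tam: $321.57; Quinlan: $1,500.00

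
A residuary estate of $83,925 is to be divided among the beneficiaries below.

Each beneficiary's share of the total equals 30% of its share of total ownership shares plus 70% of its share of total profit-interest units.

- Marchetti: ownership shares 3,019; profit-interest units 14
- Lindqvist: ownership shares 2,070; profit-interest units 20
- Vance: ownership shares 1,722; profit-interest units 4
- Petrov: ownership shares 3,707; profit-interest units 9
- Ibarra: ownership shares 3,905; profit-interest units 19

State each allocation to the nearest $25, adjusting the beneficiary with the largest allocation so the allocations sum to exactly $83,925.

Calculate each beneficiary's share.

Marchetti: $17,725 | Lindqvist: $21,425 | Vance: $6,575 | Petrov: $14,475 | Ibarra: $23,725

Ownership shares total 14,423; profit-interest units total 66.
Blended shares (30% ownership shares + 70% profit-interest units): Marchetti 0.2113; Lindqvist 0.2552; Vance 0.0782; Petrov 0.1726; Ibarra 0.2827.
Unrounded shares: Marchetti 17,731.71; Lindqvist 21,415.77; Vance 6,566.46; Petrov 14,482.14; Ibarra 23,728.92.
At nearest $25: Marchetti $17,725; Lindqvist $21,425; Vance $6,575; Petrov $14,475; Ibarra $23,725. Sum = $83,925.
Sum already equals the total — no adjustment.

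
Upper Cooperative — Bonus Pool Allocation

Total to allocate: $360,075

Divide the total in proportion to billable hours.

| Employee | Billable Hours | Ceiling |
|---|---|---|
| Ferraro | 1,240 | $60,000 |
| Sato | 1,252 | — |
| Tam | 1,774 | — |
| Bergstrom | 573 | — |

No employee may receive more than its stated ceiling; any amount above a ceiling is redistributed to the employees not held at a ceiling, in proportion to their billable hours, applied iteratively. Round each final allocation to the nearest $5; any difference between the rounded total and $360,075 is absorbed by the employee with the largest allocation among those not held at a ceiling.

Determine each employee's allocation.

Ferraro: $60,000 | Sato: $104,390 | Tam: $147,910 | Bergstrom: $47,775

Total billable hours = 4,839.
Unconstrained shares: Ferraro 92,269.68; Sato 93,162.62; Tam 132,005.18; Bergstrom 42,637.52.
Cap binds for Ferraro ($60,000); balance $300,075 reallocated over remaining billable hours 3,599.
Shares after redistribution: Sato 104,388.41 → $104,390; Tam 147,911.38 → $147,910; Bergstrom 47,775.21 → $47,775.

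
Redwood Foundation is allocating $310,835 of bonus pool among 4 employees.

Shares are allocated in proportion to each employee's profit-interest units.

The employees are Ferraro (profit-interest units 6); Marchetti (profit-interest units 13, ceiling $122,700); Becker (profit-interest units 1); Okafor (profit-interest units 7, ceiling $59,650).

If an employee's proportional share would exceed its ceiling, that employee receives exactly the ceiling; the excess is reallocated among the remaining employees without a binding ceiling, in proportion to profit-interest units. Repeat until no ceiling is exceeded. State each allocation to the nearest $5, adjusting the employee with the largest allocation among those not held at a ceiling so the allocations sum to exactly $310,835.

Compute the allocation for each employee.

Ferraro: $110,130; Marchetti: $122,700; Becker: $18,355; Okafor: $59,650

Total profit-interest units = 27.
Pro-rata shares before constraints: Ferraro 69,074.44; Marchetti 149,661.30; Becker 11,512.41; Okafor 80,586.85.
Capped: Marchetti ($122,700), Okafor ($59,650); balance $128,485 reallocated over remaining profit-interest units 7.
Redistributed shares: Ferraro 110,130.00 → $110,130; Becker 18,355.00 → $18,355.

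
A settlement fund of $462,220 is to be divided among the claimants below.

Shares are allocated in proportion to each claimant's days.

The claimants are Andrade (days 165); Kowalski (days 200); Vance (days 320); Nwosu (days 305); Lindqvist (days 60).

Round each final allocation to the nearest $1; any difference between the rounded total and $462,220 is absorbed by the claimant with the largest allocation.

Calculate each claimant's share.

Days total: 1,050.
Raw shares: Andrade 165/1,050 × $462,220 = 72,634.57; Kowalski 200/1,050 × $462,220 = 88,041.90; Vance 320/1,050 × $462,220 = 140,867.05; Nwosu 305/1,050 × $462,220 = 134,263.90; Lindqvist 60/1,050 × $462,220 = 26,412.57.
After rounding ($1): Andrade $72,635; Kowalski $88,042; Vance $140,867; Nwosu $134,264; Lindqvist $26,413. Sum = $462,221.
Difference $462,220 − $462,221 = −$1 applied to largest allocation (Vance): Vance becomes $140,866.

Andrade: $72,635; Kowalski: $88,042; Vance: $140,866; Nwosu: $134,264; Lindqvist: $26,413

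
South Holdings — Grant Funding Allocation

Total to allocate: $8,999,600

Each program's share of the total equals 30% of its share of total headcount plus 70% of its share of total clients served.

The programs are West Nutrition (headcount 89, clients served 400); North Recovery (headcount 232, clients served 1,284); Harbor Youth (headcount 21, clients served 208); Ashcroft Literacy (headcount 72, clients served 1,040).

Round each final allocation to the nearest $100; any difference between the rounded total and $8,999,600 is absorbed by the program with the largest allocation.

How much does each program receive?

Totals — headcount 414, clients served 2,932.
Blended shares (30% headcount + 70% clients served): West Nutrition 0.1600; North Recovery 0.4747; Harbor Youth 0.0649; Ashcroft Literacy 0.3005.
Raw shares: West Nutrition 1,439,852.37; North Recovery 4,271,789.49; Harbor Youth 583,860.99; Ashcroft Literacy 2,704,097.14.
At nearest $100: West Nutrition $1,439,900; North Recovery $4,271,800; Harbor Youth $583,900; Ashcroft Literacy $2,704,100. Sum = $8,999,700.
Difference $8,999,600 − $8,999,700 = −$100 applied to largest allocation (North Recovery): North Recovery becomes $4,271,700.

West Nutrition: $1,439,900; North Recovery: $4,271,700; Harbor Youth: $583,900; Ashcroft Literacy: $2,704,100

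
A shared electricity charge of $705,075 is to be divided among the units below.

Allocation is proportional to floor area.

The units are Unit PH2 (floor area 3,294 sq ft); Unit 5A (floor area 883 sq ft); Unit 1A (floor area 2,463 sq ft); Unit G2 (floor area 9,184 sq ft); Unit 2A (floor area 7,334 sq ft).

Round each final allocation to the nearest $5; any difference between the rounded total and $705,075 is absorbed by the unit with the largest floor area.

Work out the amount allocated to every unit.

Combined floor area = 23,158.
Pro-rata amounts: Unit PH2 3,294/23,158 × $705,075 = 100,290.05; Unit 5A 883/23,158 × $705,075 = 26,884.07; Unit 1A 2,463/23,158 × $705,075 = 74,989.19; Unit G2 9,184/23,158 × $705,075 = 279,618.65; Unit 2A 7,334/23,158 × $705,075 = 223,293.03.
Rounded to nearest $5: Unit PH2 $100,290; Unit 5A $26,885; Unit 1A $74,990; Unit G2 $279,620; Unit 2A $223,295. Sum = $705,080.
Difference $705,075 − $705,080 = −$5 applied to largest floor area (Unit G2): Unit G2 becomes $279,615.

Unit PH2: $100,290; Unit 5A: $26,885; Unit 1A: $74,990; Unit G2: $279,615; Unit 2A: $223,295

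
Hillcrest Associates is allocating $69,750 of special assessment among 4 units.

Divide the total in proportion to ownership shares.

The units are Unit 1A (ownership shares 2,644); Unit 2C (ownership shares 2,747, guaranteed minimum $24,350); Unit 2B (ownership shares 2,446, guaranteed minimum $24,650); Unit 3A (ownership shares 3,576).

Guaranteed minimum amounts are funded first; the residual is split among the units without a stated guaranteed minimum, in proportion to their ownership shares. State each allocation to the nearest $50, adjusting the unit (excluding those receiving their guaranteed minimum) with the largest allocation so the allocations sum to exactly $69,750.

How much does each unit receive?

Fund the minimums — Unit 2C $24,350; Unit 2B $24,650. Balance $20,750.
Balance split over remaining ownership shares 6,220: Unit 1A 8,820.42 → $8,800; Unit 3A 11,929.58 → $11,950.

Unit 1A: $8,800; Unit 2C: $24,350; Unit 2B: $24,650; Unit 3A: $11,950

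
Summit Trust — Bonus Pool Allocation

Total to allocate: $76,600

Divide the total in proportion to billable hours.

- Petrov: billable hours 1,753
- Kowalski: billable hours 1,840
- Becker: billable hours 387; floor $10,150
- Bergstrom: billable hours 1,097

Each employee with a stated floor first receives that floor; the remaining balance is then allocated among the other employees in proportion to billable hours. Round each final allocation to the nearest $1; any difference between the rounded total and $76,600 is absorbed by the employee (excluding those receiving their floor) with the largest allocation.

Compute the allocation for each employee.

Fund the minimums — Becker $10,150. Balance $66,450.
Balance split over remaining billable hours 4,690: Petrov 24,837.28 → $24,837; Kowalski 26,069.94 → $26,070; Bergstrom 15,542.78 → $15,543.

Petrov: $24,837 | Kowalski: $26,070 | Becker: $10,150 | Bergstrom: $15,543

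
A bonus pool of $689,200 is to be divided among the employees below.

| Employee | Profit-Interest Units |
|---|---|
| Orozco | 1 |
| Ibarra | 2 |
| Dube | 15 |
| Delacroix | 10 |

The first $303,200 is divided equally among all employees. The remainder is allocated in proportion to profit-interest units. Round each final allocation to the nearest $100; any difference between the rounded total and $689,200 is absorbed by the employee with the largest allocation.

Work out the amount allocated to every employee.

Equal tier: $303,200 ÷ 4 = $75,800 apiece.
Remainder $386,000 by profit-interest units (total 28): Orozco 13,785.71 → $13,800; Ibarra 27,571.43 → $27,600; Dube 206,785.71 → $206,800; Delacroix 137,857.14 → $137,900.
Rounding difference −$100 on remainder applied to Dube.
Totals: Orozco $75,800 + $13,800 = $89,600; Ibarra $75,800 + $27,600 = $103,400; Dube $75,800 + $206,700 = $282,500; Delacroix $75,800 + $137,900 = $213,700.

Orozco: $89,600; Ibarra: $103,400; Dube: $282,500; Delacroix: $213,700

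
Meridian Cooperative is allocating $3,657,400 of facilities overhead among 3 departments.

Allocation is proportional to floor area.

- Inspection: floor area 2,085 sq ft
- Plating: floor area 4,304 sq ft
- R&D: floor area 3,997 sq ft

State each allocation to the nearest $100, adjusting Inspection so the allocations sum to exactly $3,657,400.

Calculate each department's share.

Inspection: $734,300 · Plating: $1,515,600 · R&D: $1,407,500

Sum of floor area: 10,386.
Raw shares: Inspection 2,085/10,386 × $3,657,400 = 734,226.75; Plating 4,304/10,386 × $3,657,400 = 1,515,641.21; R&D 3,997/10,386 × $3,657,400 = 1,407,532.04.
Rounded to nearest $100: Inspection $734,200; Plating $1,515,600; R&D $1,407,500. Sum = $3,657,300.
Difference $3,657,400 − $3,657,300 = +$100 applied to Inspection: Inspection becomes $734,300.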